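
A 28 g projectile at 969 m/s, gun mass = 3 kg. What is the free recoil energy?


v_r = m_p*v_p/m_gun = 0.028*969/3 = 9.044 m/s, E_r = 0.5*m_gun*v_r^2 = 0.5*3*9.044^2 = 122.7 J

122.7 J


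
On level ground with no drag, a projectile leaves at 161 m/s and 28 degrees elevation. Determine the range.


R = v0^2 * sin(2*theta) / g = 161^2 * sin(2*28°) / 9.81 = 2191 m

2191 m


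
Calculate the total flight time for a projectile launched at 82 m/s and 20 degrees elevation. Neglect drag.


T = 2*v0*sin(theta)/g = 2*82*sin(20°)/9.81 = 5.718 s

5.718 s


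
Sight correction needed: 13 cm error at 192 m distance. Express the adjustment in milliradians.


1 mrad subtends 1 cm per 10 m of range, so adj = error_cm / (dist_m / 10) = 13 / (192/10) = 0.6771 mrad

0.6771 mrad


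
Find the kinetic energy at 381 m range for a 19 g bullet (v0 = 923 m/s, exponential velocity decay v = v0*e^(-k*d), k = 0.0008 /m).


v = v0*exp(-k*d) = 923*exp(-0.0008*381) = 680.501 m/s
E = 0.5*m*v^2 = 0.5*0.019*680.501^2 = 4399 J

4399 J


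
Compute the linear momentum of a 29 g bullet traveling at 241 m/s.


p = m*v = 0.029*241 = 6.989 kg·m/s

6.989 kg·m/s


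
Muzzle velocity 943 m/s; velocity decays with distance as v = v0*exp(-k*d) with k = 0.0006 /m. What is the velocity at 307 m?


v = v0*exp(-k*d) = 943*exp(-0.0006*307) = 784.4 m/s

784.4 m/s


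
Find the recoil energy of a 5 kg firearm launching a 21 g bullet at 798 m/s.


v_r = m_p*v_p/m_gun = 0.021*798/5 = 3.3516 m/s, E_r = 0.5*m_gun*v_r^2 = 0.5*5*3.3516^2 = 28.08 J

28.08 J


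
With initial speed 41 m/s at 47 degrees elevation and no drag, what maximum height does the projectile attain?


H = (v0*sin(theta))^2 / (2g) = (41*sin(47°))^2 / (2*9.81) = 45.83 m

45.83 m


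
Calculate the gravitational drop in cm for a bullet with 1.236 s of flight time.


drop = 0.5*g*t^2 = 0.5*9.81*1.236^2 = 7.49335 m ≈ 749.3 cm

749.3 cm


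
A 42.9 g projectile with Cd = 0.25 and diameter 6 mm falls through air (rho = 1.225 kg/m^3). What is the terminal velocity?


A = pi*(d/2)^2 = pi*(6/2000)^2 = 2.82743e-05 m^2
vt = sqrt(2mg/(Cd*rho*A)) = sqrt(2*0.0429*9.81/(0.25 * 1.225 * 2.82743e-05)) = 311.8 m/s

311.8 m/s


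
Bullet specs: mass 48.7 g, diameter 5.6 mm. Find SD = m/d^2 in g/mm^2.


SD = m/d^2 = 48.7/5.6^2 = 1.553 g/mm^2

1.553 g/mm^2


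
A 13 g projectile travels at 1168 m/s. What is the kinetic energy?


E = 0.5*m*v^2 = 0.5*0.013*1168^2 = 8867 J

8867 J


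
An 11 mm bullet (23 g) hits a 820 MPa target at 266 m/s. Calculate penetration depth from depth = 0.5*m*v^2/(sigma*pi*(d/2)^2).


A = pi*(d/2)^2 = pi*(11/2)^2 = 95.0332 mm^2
E = 0.5*m*v^2 = 0.5*0.023*266^2 = 813.694 J
depth = E/(sigma*A) = 813.694 J / (820 MPa * 95.0332 mm^2) = 813.694/(820 * 95.0332) m = 0.0104417 m ≈ 10.44 mm

10.44 mm


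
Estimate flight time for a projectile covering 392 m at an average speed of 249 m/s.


t = d/v = 392/249 = 1.574 s

1.574 s


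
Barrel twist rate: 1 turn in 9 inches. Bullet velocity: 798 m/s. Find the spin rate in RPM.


twist_m = 9*0.0254 = 0.2286 m
spin = v/twist = 798/0.2286 = 3490.814 rev/s
RPM = spin*60 = 3490.814*60 ≈ 209449 RPM

209449 RPM


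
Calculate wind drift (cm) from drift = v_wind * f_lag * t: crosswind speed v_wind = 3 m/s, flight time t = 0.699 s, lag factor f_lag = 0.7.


drift = v_wind * lag * t = 3 * 0.7 * 0.699 = 1.4679 m ≈ 146.8 cm

146.8 cm


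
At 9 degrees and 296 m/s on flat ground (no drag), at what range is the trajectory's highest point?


R = v0^2*sin(2*theta)/g = 296^2*sin(2*9°)/9.81 = 2759.92 m
apex_dist = R/2 = 2759.92/2 = 1380 m

1380 m


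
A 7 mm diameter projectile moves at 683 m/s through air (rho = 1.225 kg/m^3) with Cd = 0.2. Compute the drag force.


A = pi*(d/2)^2 = pi*(7/2000)^2 = 3.84845e-05 m^2
Fd = 0.5*Cd*rho*A*v^2 = 0.5*0.2*1.225*3.84845e-05*683^2 = 2.199 N

2.199 N


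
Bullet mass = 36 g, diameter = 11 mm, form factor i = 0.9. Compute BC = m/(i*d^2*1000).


BC = m/(i*d^2*1000) = 36/(0.9 * 11^2 * 1000) = 0.0003306

0.0003306


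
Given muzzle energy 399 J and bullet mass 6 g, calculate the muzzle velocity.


v = sqrt(2*E/m) = sqrt(2*399/0.006) = 364.7 m/s

364.7 m/s


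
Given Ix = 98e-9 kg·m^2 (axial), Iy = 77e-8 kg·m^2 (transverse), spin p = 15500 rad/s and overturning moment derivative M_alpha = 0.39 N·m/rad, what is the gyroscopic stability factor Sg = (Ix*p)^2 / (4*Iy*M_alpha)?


Sg = Ix^2 * p^2 / (4 * Iy * M_alpha) = (98e-9)^2 * 15500^2 / (4 * 77e-8 * 0.39) = 1.921

1.921


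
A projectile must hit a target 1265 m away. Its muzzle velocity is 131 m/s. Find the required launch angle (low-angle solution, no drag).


sin(2*theta) = R*g/v0^2 = 1265*9.81/131^2 = 0.723131, theta = arcsin(0.723131)/2 = 23.16°

23.16 degrees


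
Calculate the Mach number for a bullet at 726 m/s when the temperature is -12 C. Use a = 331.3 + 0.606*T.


a = 331.3 + 0.606*(-12) = 324.028 m/s
M = v/a = 726/324.028 = 2.241

2.241


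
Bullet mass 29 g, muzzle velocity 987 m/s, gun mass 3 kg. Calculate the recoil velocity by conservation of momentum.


v_recoil = m_p * v_p / m_gun = 0.029 * 987 / 3 = 9.541 m/s

9.541 m/s


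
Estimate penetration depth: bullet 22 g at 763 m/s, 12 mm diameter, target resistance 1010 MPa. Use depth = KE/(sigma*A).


A = pi*(d/2)^2 = pi*(12/2)^2 = 113.097 mm^2
E = 0.5*m*v^2 = 0.5*0.022*763^2 = 6403.86 J
depth = E/(sigma*A) = 6403.86 J / (1010 MPa * 113.097 mm^2) = 6403.86/(1010 * 113.097) m = 0.0560619 m ≈ 56.06 mm

56.06 mm


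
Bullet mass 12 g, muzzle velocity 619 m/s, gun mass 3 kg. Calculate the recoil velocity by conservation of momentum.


v_recoil = m_p * v_p / m_gun = 0.012 * 619 / 3 = 2.476 m/s

2.476 m/s


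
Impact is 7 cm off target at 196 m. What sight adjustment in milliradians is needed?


1 mrad subtends 1 cm per 10 m of range, so adj = error_cm / (dist_m / 10) = 7 / (196/10) = 0.3571 mrad

0.3571 mrad


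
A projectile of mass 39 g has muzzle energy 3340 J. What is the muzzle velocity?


v = sqrt(2*E/m) = sqrt(2*3340/0.039) = 413.9 m/s

413.9 m/s


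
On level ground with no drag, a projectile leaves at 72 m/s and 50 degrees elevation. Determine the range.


R = v0^2 * sin(2*theta) / g = 72^2 * sin(2*50°) / 9.81 = 520.4 m

520.4 m


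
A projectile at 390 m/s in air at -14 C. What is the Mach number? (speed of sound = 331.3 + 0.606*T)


a = 331.3 + 0.606*(-14) = 322.816 m/s
M = v/a = 390/322.816 = 1.208

1.208


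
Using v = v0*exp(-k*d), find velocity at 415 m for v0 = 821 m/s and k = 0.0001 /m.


v = v0*exp(-k*d) = 821*exp(-0.0001*415) = 787.6 m/s

787.6 m/s


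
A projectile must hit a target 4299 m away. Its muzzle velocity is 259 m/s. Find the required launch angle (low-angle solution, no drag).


sin(2*theta) = R*g/v0^2 = 4299*9.81/259^2 = 0.628691, theta = arcsin(0.628691)/2 = 19.48°

19.48 degrees


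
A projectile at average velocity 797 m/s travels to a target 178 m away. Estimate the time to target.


t = d/v = 178/797 = 0.2233 s

0.2233 s


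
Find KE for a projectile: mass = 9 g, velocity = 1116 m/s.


E = 0.5*m*v^2 = 0.5*0.009*1116^2 = 5605 J

5605 J


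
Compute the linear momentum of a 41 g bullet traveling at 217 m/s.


p = m*v = 0.041*217 = 8.897 kg·m/s

8.897 kg·m/s


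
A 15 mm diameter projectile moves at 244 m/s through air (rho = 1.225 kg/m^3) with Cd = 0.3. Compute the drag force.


A = pi*(d/2)^2 = pi*(15/2000)^2 = 1.76715e-04 m^2
Fd = 0.5*Cd*rho*A*v^2 = 0.5*0.3*1.225*1.76715e-04*244^2 = 1.933 N

1.933 N


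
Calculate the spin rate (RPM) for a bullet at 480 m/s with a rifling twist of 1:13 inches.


twist_m = 13*0.0254 = 0.3302 m
spin = v/twist = 480/0.3302 = 1453.664 rev/s
RPM = spin*60 = 1453.664*60 ≈ 87220 RPM

87220 RPM


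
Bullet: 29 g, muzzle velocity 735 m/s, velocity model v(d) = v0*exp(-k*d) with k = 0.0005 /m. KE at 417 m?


v = v0*exp(-k*d) = 735*exp(-0.0005*417) = 596.674 m/s
E = 0.5*m*v^2 = 0.5*0.029*596.674^2 = 5162 J

5162 J


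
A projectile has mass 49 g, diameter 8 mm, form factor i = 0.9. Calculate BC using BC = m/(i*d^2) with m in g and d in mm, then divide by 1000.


BC = m/(i*d^2*1000) = 49/(0.9 * 8^2 * 1000) = 0.0008507

0.0008507


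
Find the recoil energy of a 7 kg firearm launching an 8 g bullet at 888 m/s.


v_r = m_p*v_p/m_gun = 0.008*888/7 = 1.01486 m/s, E_r = 0.5*m_gun*v_r^2 = 0.5*7*1.01486^2 = 3.605 J

3.605 J


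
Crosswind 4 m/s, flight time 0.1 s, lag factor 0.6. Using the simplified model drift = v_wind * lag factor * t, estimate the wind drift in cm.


drift = v_wind * lag * t = 4 * 0.6 * 0.1 = 0.24 m ≈ 24 cm

24 cm


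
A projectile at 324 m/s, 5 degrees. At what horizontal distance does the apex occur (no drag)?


R = v0^2*sin(2*theta)/g = 324^2*sin(2*5°)/9.81 = 1858.19 m
apex_dist = R/2 = 1858.19/2 = 929.1 m

929.1 m


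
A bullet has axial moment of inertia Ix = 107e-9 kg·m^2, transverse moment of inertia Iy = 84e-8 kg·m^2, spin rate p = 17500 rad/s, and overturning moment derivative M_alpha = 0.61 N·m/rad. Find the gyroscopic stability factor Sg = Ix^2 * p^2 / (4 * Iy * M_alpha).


Sg = Ix^2 * p^2 / (4 * Iy * M_alpha) = (107e-9)^2 * 17500^2 / (4 * 84e-8 * 0.61) = 1.711

1.711


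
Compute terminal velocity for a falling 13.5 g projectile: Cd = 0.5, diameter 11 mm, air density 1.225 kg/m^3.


A = pi*(d/2)^2 = pi*(11/2000)^2 = 9.50332e-05 m^2
vt = sqrt(2mg/(Cd*rho*A)) = sqrt(2*0.0135*9.81/(0.5 * 1.225 * 9.50332e-05)) = 67.46 m/s

67.46 m/s


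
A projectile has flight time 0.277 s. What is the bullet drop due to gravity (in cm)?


drop = 0.5*g*t^2 = 0.5*9.81*0.277^2 = 0.376356 m ≈ 37.64 cm

37.64 cm


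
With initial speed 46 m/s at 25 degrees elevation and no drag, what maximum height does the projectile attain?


H = (v0*sin(theta))^2 / (2g) = (46*sin(25°))^2 / (2*9.81) = 19.26 m

19.26 m


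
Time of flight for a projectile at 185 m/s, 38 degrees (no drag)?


T = 2*v0*sin(theta)/g = 2*185*sin(38°)/9.81 = 23.22 s

23.22 s


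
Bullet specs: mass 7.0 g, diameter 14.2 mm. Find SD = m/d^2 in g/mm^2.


SD = m/d^2 = 7.0/14.2^2 = 0.03472 g/mm^2

0.03472 g/mm^2


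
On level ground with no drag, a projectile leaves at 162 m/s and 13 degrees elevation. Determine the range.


R = v0^2 * sin(2*theta) / g = 162^2 * sin(2*13°) / 9.81 = 1173 m

1173 m


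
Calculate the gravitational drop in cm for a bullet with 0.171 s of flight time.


drop = 0.5*g*t^2 = 0.5*9.81*0.171^2 = 0.143427 m ≈ 14.34 cm

14.34 cm


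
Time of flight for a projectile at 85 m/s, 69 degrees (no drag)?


T = 2*v0*sin(theta)/g = 2*85*sin(69°)/9.81 = 16.18 s

16.18 s


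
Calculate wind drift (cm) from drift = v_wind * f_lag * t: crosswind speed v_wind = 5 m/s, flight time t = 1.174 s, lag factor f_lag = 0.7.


drift = v_wind * lag * t = 5 * 0.7 * 1.174 = 4.109 m ≈ 410.9 cm

410.9 cm


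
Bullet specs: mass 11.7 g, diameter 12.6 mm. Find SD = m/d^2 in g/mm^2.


SD = m/d^2 = 11.7/12.6^2 = 0.0737 g/mm^2

0.0737 g/mm^2


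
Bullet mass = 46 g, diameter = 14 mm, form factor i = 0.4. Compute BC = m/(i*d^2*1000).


BC = m/(i*d^2*1000) = 46/(0.4 * 14^2 * 1000) = 0.0005867

0.0005867


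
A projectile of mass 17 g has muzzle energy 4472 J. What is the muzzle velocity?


v = sqrt(2*E/m) = sqrt(2*4472/0.017) = 725.3 m/s

725.3 m/s


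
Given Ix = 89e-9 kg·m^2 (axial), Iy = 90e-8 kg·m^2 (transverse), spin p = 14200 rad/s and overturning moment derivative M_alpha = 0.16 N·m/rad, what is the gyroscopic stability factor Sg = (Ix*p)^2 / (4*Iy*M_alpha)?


Sg = Ix^2 * p^2 / (4 * Iy * M_alpha) = (89e-9)^2 * 14200^2 / (4 * 90e-8 * 0.16) = 2.773

2.773


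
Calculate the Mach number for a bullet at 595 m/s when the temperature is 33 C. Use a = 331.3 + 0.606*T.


a = 331.3 + 0.606*(33) = 351.298 m/s
M = v/a = 595/351.298 = 1.694

1.694


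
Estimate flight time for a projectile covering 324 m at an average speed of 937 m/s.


t = d/v = 324/937 = 0.3458 s

0.3458 s


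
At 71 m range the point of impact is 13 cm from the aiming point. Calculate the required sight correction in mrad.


1 mrad subtends 1 cm per 10 m of range, so adj = error_cm / (dist_m / 10) = 13 / (71/10) = 1.831 mrad

1.831 mrad


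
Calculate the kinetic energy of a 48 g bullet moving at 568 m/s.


E = 0.5*m*v^2 = 0.5*0.048*568^2 = 7743 J

7743 J


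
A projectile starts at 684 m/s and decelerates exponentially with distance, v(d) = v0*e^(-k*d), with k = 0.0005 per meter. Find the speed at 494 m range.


v = v0*exp(-k*d) = 684*exp(-0.0005*494) = 534.3 m/s

534.3 m/s


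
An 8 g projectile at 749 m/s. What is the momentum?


p = m*v = 0.008*749 = 5.992 kg·m/s

5.992 kg·m/s


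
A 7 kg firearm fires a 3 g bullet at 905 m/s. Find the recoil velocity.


v_recoil = m_p * v_p / m_gun = 0.003 * 905 / 7 = 0.3879 m/s

0.3879 m/s


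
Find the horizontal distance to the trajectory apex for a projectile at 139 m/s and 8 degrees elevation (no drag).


R = v0^2*sin(2*theta)/g = 139^2*sin(2*8°)/9.81 = 542.874 m
apex_dist = R/2 = 542.874/2 = 271.4 m

271.4 m


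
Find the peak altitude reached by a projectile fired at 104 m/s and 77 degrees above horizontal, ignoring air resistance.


H = (v0*sin(theta))^2 / (2g) = (104*sin(77°))^2 / (2*9.81) = 523.4 m

523.4 m


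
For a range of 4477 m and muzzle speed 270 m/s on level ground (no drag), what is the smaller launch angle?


sin(2*theta) = R*g/v0^2 = 4477*9.81/270^2 = 0.60246, theta = arcsin(0.60246)/2 = 18.52°

18.52 degrees


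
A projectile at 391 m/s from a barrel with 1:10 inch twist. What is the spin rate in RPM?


twist_m = 10*0.0254 = 0.254 m
spin = v/twist = 391/0.254 = 1539.37 rev/s
RPM = spin*60 = 1539.37*60 ≈ 92362 RPM

92362 RPM


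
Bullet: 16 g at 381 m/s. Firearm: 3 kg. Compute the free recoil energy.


v_r = m_p*v_p/m_gun = 0.016*381/3 = 2.032 m/s, E_r = 0.5*m_gun*v_r^2 = 0.5*3*2.032^2 = 6.194 J

6.194 J


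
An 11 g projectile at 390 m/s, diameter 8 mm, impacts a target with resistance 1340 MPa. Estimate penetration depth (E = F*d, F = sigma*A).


A = pi*(d/2)^2 = pi*(8/2)^2 = 50.2655 mm^2
E = 0.5*m*v^2 = 0.5*0.011*390^2 = 836.55 J
depth = E/(sigma*A) = 836.55 J / (1340 MPa * 50.2655 mm^2) = 836.55/(1340 * 50.2655) m = 0.0124199 m ≈ 12.42 mm

12.42 mm


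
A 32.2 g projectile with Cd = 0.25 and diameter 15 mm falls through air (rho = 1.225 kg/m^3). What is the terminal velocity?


A = pi*(d/2)^2 = pi*(15/2000)^2 = 1.76715e-04 m^2
vt = sqrt(2mg/(Cd*rho*A)) = sqrt(2*0.0322*9.81/(0.25 * 1.225 * 1.76715e-04)) = 108 m/s

108 m/s


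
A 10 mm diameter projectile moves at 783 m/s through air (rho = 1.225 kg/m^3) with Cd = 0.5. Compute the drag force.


A = pi*(d/2)^2 = pi*(10/2000)^2 = 7.85398e-05 m^2
Fd = 0.5*Cd*rho*A*v^2 = 0.5*0.5*1.225*7.85398e-05*783^2 = 14.75 N

14.75 N


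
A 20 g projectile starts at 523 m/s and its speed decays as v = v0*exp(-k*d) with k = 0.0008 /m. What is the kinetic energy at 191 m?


v = v0*exp(-k*d) = 523*exp(-0.0008*191) = 448.892 m/s
E = 0.5*m*v^2 = 0.5*0.02*448.892^2 = 2015 J

2015 J


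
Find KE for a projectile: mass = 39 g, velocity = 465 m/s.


E = 0.5*m*v^2 = 0.5*0.039*465^2 = 4216 J

4216 J


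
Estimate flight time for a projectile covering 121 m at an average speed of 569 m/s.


t = d/v = 121/569 = 0.2127 s

0.2127 s


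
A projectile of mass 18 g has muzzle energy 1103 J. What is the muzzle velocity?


v = sqrt(2*E/m) = sqrt(2*1103/0.018) = 350.1 m/s

350.1 m/s


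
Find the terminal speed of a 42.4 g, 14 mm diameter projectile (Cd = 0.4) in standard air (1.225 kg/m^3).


A = pi*(d/2)^2 = pi*(14/2000)^2 = 1.53938e-04 m^2
vt = sqrt(2mg/(Cd*rho*A)) = sqrt(2*0.0424*9.81/(0.4 * 1.225 * 1.53938e-04)) = 105 m/s

105 m/s


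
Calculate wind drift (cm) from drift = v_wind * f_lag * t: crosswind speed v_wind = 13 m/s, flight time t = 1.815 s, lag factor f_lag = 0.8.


drift = v_wind * lag * t = 13 * 0.8 * 1.815 = 18.876 m ≈ 1888 cm

1888 cm


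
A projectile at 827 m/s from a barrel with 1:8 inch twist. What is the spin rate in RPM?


twist_m = 8*0.0254 = 0.2032 m
spin = v/twist = 827/0.2032 = 4069.882 rev/s
RPM = spin*60 = 4069.882*60 ≈ 244193 RPM

244193 RPM


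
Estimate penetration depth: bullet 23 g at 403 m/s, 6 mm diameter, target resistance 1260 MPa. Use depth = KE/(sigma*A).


A = pi*(d/2)^2 = pi*(6/2)^2 = 28.2743 mm^2
E = 0.5*m*v^2 = 0.5*0.023*403^2 = 1867.7 J
depth = E/(sigma*A) = 1867.7 J / (1260 MPa * 28.2743 mm^2) = 1867.7/(1260 * 28.2743) m = 0.0524258 m ≈ 52.43 mm

52.43 mm


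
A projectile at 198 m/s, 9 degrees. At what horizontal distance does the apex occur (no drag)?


R = v0^2*sin(2*theta)/g = 198^2*sin(2*9°)/9.81 = 1234.93 m
apex_dist = R/2 = 1234.93/2 = 617.5 m

617.5 m


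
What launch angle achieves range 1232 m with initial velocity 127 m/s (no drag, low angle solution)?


sin(2*theta) = R*g/v0^2 = 1232*9.81/127^2 = 0.749329, theta = arcsin(0.749329)/2 = 24.27°

24.27 degrees


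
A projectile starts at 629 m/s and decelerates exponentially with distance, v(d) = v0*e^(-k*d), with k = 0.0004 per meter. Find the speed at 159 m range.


v = v0*exp(-k*d) = 629*exp(-0.0004*159) = 590.2 m/s

590.2 m/s


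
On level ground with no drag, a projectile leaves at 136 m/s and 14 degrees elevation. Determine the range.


R = v0^2 * sin(2*theta) / g = 136^2 * sin(2*14°) / 9.81 = 885.2 m

885.2 m


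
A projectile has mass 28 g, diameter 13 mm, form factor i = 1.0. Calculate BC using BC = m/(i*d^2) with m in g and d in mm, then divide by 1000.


BC = m/(i*d^2*1000) = 28/(1.0 * 13^2 * 1000) = 0.0001657

0.0001657


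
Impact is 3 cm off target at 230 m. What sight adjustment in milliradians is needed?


1 mrad subtends 1 cm per 10 m of range, so adj = error_cm / (dist_m / 10) = 3 / (230/10) = 0.1304 mrad

0.1304 mrad


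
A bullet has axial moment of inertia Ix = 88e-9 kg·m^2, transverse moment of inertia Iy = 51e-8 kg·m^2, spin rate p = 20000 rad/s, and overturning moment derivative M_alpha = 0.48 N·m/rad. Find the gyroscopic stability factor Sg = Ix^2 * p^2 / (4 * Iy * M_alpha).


Sg = Ix^2 * p^2 / (4 * Iy * M_alpha) = (88e-9)^2 * 20000^2 / (4 * 51e-8 * 0.48) = 3.163

3.163


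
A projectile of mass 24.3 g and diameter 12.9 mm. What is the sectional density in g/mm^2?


SD = m/d^2 = 24.3/12.9^2 = 0.146 g/mm^2

0.146 g/mm^2


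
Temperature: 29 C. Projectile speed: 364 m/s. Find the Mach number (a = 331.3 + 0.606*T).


a = 331.3 + 0.606*(29) = 348.874 m/s
M = v/a = 364/348.874 = 1.043

1.043


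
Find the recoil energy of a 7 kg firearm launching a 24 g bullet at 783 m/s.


v_r = m_p*v_p/m_gun = 0.024*783/7 = 2.68457 m/s, E_r = 0.5*m_gun*v_r^2 = 0.5*7*2.68457^2 = 25.22 J

25.22 J


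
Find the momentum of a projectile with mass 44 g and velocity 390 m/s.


p = m*v = 0.044*390 = 17.16 kg·m/s

17.16 kg·m/s


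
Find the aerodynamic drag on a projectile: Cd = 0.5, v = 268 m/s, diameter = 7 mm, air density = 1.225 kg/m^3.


A = pi*(d/2)^2 = pi*(7/2000)^2 = 3.84845e-05 m^2
Fd = 0.5*Cd*rho*A*v^2 = 0.5*0.5*1.225*3.84845e-05*268^2 = 0.8465 N

0.8465 N


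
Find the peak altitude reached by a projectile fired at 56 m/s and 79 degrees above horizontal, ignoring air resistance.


H = (v0*sin(theta))^2 / (2g) = (56*sin(79°))^2 / (2*9.81) = 154 m

154 m


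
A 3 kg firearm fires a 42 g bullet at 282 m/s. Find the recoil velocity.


v_recoil = m_p * v_p / m_gun = 0.042 * 282 / 3 = 3.948 m/s

3.948 m/s


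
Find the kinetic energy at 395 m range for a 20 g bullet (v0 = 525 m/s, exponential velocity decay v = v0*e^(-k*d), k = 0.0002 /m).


v = v0*exp(-k*d) = 525*exp(-0.0002*395) = 485.121 m/s
E = 0.5*m*v^2 = 0.5*0.02*485.121^2 = 2353 J

2353 J


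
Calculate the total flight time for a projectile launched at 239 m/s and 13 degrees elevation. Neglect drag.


T = 2*v0*sin(theta)/g = 2*239*sin(13°)/9.81 = 10.96 s

10.96 s


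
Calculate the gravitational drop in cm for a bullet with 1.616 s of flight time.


drop = 0.5*g*t^2 = 0.5*9.81*1.616^2 = 12.8092 m ≈ 1281 cm

1281 cm


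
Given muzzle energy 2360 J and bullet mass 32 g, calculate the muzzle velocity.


v = sqrt(2*E/m) = sqrt(2*2360/0.032) = 384.1 m/s

384.1 m/s


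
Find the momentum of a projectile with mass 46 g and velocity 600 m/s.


p = m*v = 0.046*600 = 27.6 kg·m/s

27.6 kg·m/s


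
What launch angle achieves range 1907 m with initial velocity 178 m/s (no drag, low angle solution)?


sin(2*theta) = R*g/v0^2 = 1907*9.81/178^2 = 0.590445, theta = arcsin(0.590445)/2 = 18.09°

18.09 degrees


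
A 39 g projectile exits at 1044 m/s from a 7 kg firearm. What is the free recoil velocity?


v_recoil = m_p * v_p / m_gun = 0.039 * 1044 / 7 = 5.817 m/s

5.817 m/s


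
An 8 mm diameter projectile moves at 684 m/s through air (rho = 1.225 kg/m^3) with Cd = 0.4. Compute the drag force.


A = pi*(d/2)^2 = pi*(8/2000)^2 = 5.02655e-05 m^2
Fd = 0.5*Cd*rho*A*v^2 = 0.5*0.4*1.225*5.02655e-05*684^2 = 5.762 N

5.762 N


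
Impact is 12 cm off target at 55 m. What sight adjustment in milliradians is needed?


1 mrad subtends 1 cm per 10 m of range, so adj = error_cm / (dist_m / 10) = 12 / (55/10) = 2.182 mrad

2.182 mrad


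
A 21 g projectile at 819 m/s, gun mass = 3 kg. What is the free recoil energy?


v_r = m_p*v_p/m_gun = 0.021*819/3 = 5.733 m/s, E_r = 0.5*m_gun*v_r^2 = 0.5*3*5.733^2 = 49.3 J

49.3 J


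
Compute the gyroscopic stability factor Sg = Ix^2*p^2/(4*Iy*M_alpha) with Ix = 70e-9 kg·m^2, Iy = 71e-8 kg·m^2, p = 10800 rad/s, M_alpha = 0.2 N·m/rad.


Sg = Ix^2 * p^2 / (4 * Iy * M_alpha) = (70e-9)^2 * 10800^2 / (4 * 71e-8 * 0.2) = 1.006

1.006


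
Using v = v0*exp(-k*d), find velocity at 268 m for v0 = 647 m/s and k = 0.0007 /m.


v = v0*exp(-k*d) = 647*exp(-0.0007*268) = 536.3 m/s

536.3 m/s


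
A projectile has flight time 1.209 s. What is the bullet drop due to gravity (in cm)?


drop = 0.5*g*t^2 = 0.5*9.81*1.209^2 = 7.16955 m ≈ 717 cm

717 cm


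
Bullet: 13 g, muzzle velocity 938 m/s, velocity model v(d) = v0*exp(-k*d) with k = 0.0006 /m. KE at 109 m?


v = v0*exp(-k*d) = 938*exp(-0.0006*109) = 878.618 m/s
E = 0.5*m*v^2 = 0.5*0.013*878.618^2 = 5018 J

5018 J


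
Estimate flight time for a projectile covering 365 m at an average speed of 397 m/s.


t = d/v = 365/397 = 0.9194 s

0.9194 s


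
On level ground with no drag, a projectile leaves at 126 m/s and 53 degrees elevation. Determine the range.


R = v0^2 * sin(2*theta) / g = 126^2 * sin(2*53°) / 9.81 = 1556 m

1556 m


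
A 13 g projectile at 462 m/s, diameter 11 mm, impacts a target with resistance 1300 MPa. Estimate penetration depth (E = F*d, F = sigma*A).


A = pi*(d/2)^2 = pi*(11/2)^2 = 95.0332 mm^2
E = 0.5*m*v^2 = 0.5*0.013*462^2 = 1387.39 J
depth = E/(sigma*A) = 1387.39 J / (1300 MPa * 95.0332 mm^2) = 1387.39/(1300 * 95.0332) m = 0.01123 m ≈ 11.23 mm

11.23 mm


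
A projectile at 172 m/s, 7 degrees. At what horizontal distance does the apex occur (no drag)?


R = v0^2*sin(2*theta)/g = 172^2*sin(2*7°)/9.81 = 729.563 m
apex_dist = R/2 = 729.563/2 = 364.8 m

364.8 m


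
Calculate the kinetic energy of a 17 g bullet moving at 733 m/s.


E = 0.5*m*v^2 = 0.5*0.017*733^2 = 4567 J

4567 J


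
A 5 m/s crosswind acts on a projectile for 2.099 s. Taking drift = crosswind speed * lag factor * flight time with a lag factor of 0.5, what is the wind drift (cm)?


drift = v_wind * lag * t = 5 * 0.5 * 2.099 = 5.2475 m ≈ 524.8 cm

524.8 cm


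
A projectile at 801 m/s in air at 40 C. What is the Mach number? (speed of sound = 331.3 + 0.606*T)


a = 331.3 + 0.606*(40) = 355.54 m/s
M = v/a = 801/355.54 = 2.253

2.253


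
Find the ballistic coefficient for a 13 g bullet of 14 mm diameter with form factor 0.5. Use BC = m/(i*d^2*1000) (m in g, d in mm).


BC = m/(i*d^2*1000) = 13/(0.5 * 14^2 * 1000) = 0.0001327

0.0001327


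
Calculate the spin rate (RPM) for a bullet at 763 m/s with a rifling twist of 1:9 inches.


twist_m = 9*0.0254 = 0.2286 m
spin = v/twist = 763/0.2286 = 3337.708 rev/s
RPM = spin*60 = 3337.708*60 ≈ 200262 RPM

200262 RPM


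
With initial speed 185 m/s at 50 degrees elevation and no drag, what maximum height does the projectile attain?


H = (v0*sin(theta))^2 / (2g) = (185*sin(50°))^2 / (2*9.81) = 1024 m

1024 m


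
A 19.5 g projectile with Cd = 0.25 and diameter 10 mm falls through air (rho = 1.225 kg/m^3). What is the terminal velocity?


A = pi*(d/2)^2 = pi*(10/2000)^2 = 7.85398e-05 m^2
vt = sqrt(2mg/(Cd*rho*A)) = sqrt(2*0.0195*9.81/(0.25 * 1.225 * 7.85398e-05)) = 126.1 m/s

126.1 m/s


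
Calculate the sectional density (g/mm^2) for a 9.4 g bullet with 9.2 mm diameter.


SD = m/d^2 = 9.4/9.2^2 = 0.1111 g/mm^2

0.1111 g/mm^2


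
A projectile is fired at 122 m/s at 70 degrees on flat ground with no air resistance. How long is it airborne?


T = 2*v0*sin(theta)/g = 2*122*sin(70°)/9.81 = 23.37 s

23.37 s


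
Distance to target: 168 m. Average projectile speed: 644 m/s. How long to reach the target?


t = d/v = 168/644 = 0.2609 s

0.2609 s


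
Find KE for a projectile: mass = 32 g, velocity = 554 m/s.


E = 0.5*m*v^2 = 0.5*0.032*554^2 = 4911 J

4911 J


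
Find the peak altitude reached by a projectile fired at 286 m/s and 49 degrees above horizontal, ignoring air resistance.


H = (v0*sin(theta))^2 / (2g) = (286*sin(49°))^2 / (2*9.81) = 2375 m

2375 m


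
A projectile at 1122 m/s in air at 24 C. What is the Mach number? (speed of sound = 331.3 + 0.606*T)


a = 331.3 + 0.606*(24) = 345.844 m/s
M = v/a = 1122/345.844 = 3.244

3.244


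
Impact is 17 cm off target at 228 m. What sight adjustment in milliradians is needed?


1 mrad subtends 1 cm per 10 m of range, so adj = error_cm / (dist_m / 10) = 17 / (228/10) = 0.7456 mrad

0.7456 mrad


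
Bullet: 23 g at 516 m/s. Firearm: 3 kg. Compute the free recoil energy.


v_r = m_p*v_p/m_gun = 0.023*516/3 = 3.956 m/s, E_r = 0.5*m_gun*v_r^2 = 0.5*3*3.956^2 = 23.47 J

23.47 J


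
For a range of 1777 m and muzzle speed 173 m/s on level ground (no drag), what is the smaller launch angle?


sin(2*theta) = R*g/v0^2 = 1777*9.81/173^2 = 0.582457, theta = arcsin(0.582457)/2 = 17.81°

17.81 degrees


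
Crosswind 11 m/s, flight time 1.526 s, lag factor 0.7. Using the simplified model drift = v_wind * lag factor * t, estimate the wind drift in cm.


drift = v_wind * lag * t = 11 * 0.7 * 1.526 = 11.7502 m ≈ 1175 cm

1175 cm


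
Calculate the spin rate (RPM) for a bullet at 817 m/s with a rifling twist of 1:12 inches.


twist_m = 12*0.0254 = 0.3048 m
spin = v/twist = 817/0.3048 = 2680.446 rev/s
RPM = spin*60 = 2680.446*60 ≈ 160827 RPM

160827 RPM


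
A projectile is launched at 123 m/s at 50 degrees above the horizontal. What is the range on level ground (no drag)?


R = v0^2 * sin(2*theta) / g = 123^2 * sin(2*50°) / 9.81 = 1519 m

1519 m


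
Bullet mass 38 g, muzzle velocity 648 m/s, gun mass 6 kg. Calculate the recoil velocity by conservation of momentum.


v_recoil = m_p * v_p / m_gun = 0.038 * 648 / 6 = 4.104 m/s

4.104 m/s


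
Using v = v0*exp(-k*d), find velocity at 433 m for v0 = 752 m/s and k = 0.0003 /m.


v = v0*exp(-k*d) = 752*exp(-0.0003*433) = 660.4 m/s

660.4 m/s


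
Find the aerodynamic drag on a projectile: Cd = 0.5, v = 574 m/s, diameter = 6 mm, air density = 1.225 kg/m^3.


A = pi*(d/2)^2 = pi*(6/2000)^2 = 2.82743e-05 m^2
Fd = 0.5*Cd*rho*A*v^2 = 0.5*0.5*1.225*2.82743e-05*574^2 = 2.853 N

2.853 N


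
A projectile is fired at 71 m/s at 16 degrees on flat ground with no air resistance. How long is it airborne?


T = 2*v0*sin(theta)/g = 2*71*sin(16°)/9.81 = 3.99 s

3.99 s


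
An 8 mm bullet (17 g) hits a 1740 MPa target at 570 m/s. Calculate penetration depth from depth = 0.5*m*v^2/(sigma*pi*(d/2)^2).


A = pi*(d/2)^2 = pi*(8/2)^2 = 50.2655 mm^2
E = 0.5*m*v^2 = 0.5*0.017*570^2 = 2761.65 J
depth = E/(sigma*A) = 2761.65 J / (1740 MPa * 50.2655 mm^2) = 2761.65/(1740 * 50.2655) m = 0.0315754 m ≈ 31.58 mm

31.58 mm


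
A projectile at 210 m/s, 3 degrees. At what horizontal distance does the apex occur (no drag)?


R = v0^2*sin(2*theta)/g = 210^2*sin(2*3°)/9.81 = 469.899 m
apex_dist = R/2 = 469.899/2 = 234.9 m

234.9 m


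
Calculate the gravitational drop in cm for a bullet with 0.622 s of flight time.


drop = 0.5*g*t^2 = 0.5*9.81*0.622^2 = 1.89767 m ≈ 189.8 cm

189.8 cm


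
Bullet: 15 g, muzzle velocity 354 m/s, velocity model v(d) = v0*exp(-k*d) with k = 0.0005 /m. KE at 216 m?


v = v0*exp(-k*d) = 354*exp(-0.0005*216) = 317.76 m/s
E = 0.5*m*v^2 = 0.5*0.015*317.76^2 = 757.3 J

757.3 J


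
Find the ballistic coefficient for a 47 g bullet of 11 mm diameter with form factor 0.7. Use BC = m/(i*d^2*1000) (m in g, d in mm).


BC = m/(i*d^2*1000) = 47/(0.7 * 11^2 * 1000) = 0.0005549

0.0005549


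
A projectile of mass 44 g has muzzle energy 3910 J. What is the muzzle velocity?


v = sqrt(2*E/m) = sqrt(2*3910/0.044) = 421.6 m/s

421.6 m/s


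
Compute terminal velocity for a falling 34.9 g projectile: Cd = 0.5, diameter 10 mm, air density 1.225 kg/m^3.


A = pi*(d/2)^2 = pi*(10/2000)^2 = 7.85398e-05 m^2
vt = sqrt(2mg/(Cd*rho*A)) = sqrt(2*0.0349*9.81/(0.5 * 1.225 * 7.85398e-05)) = 119.3 m/s

119.3 m/s


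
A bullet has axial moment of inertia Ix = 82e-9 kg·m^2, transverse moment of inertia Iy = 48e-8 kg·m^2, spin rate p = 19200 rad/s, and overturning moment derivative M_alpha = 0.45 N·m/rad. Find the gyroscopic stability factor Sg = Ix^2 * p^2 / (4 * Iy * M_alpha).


Sg = Ix^2 * p^2 / (4 * Iy * M_alpha) = (82e-9)^2 * 19200^2 / (4 * 48e-8 * 0.45) = 2.869

2.869


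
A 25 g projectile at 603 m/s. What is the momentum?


p = m*v = 0.025*603 = 15.08 kg·m/s

15.08 kg·m/s


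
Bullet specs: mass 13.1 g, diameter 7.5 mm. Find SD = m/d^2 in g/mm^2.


SD = m/d^2 = 13.1/7.5^2 = 0.2329 g/mm^2

0.2329 g/mm^2


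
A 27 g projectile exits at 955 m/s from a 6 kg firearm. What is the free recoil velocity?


v_recoil = m_p * v_p / m_gun = 0.027 * 955 / 6 = 4.298 m/s

4.298 m/s


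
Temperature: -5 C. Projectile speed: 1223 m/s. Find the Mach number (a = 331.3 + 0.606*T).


a = 331.3 + 0.606*(-5) = 328.27 m/s
M = v/a = 1223/328.27 = 3.726

3.726


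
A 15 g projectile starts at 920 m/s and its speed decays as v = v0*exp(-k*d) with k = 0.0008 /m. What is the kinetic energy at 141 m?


v = v0*exp(-k*d) = 920*exp(-0.0008*141) = 821.863 m/s
E = 0.5*m*v^2 = 0.5*0.015*821.863^2 = 5066 J

5066 J


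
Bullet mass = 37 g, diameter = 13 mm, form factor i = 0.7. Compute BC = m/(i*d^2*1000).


BC = m/(i*d^2*1000) = 37/(0.7 * 13^2 * 1000) = 0.0003128

0.0003128


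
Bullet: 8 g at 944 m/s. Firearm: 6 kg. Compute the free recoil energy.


v_r = m_p*v_p/m_gun = 0.008*944/6 = 1.25867 m/s, E_r = 0.5*m_gun*v_r^2 = 0.5*6*1.25867^2 = 4.753 J

4.753 J


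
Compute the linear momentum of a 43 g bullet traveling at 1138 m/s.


p = m*v = 0.043*1138 = 48.93 kg·m/s

48.93 kg·m/s


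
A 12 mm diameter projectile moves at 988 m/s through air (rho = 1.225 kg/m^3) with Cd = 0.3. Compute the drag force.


A = pi*(d/2)^2 = pi*(12/2000)^2 = 1.13097e-04 m^2
Fd = 0.5*Cd*rho*A*v^2 = 0.5*0.3*1.225*1.13097e-04*988^2 = 20.29 N

20.29 N


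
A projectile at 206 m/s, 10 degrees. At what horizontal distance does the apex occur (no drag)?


R = v0^2*sin(2*theta)/g = 206^2*sin(2*10°)/9.81 = 1479.51 m
apex_dist = R/2 = 1479.51/2 = 739.8 m

739.8 m


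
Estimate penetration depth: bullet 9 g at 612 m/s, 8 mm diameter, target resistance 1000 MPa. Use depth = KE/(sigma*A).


A = pi*(d/2)^2 = pi*(8/2)^2 = 50.2655 mm^2
E = 0.5*m*v^2 = 0.5*0.009*612^2 = 1685.45 J
depth = E/(sigma*A) = 1685.45 J / (1000 MPa * 50.2655 mm^2) = 1685.45/(1000 * 50.2655) m = 0.0335309 m ≈ 33.53 mm

33.53 mm


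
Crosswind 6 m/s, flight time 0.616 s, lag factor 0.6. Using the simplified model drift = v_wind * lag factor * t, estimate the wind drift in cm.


drift = v_wind * lag * t = 6 * 0.6 * 0.616 = 2.2176 m ≈ 221.8 cm

221.8 cm


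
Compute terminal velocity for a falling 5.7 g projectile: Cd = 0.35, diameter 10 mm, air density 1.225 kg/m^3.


A = pi*(d/2)^2 = pi*(10/2000)^2 = 7.85398e-05 m^2
vt = sqrt(2mg/(Cd*rho*A)) = sqrt(2*0.0057*9.81/(0.35 * 1.225 * 7.85398e-05)) = 57.63 m/s

57.63 m/s


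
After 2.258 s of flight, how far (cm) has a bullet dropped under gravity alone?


drop = 0.5*g*t^2 = 0.5*9.81*2.258^2 = 25.0085 m ≈ 2501 cm

2501 cm


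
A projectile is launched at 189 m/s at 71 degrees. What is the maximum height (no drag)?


H = (v0*sin(theta))^2 / (2g) = (189*sin(71°))^2 / (2*9.81) = 1628 m

1628 m


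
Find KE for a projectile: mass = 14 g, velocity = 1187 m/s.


E = 0.5*m*v^2 = 0.5*0.014*1187^2 = 9863 J

9863 J


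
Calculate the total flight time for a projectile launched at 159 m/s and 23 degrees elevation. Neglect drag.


T = 2*v0*sin(theta)/g = 2*159*sin(23°)/9.81 = 12.67 s

12.67 s


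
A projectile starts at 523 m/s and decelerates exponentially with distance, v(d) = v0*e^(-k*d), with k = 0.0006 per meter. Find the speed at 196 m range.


v = v0*exp(-k*d) = 523*exp(-0.0006*196) = 465 m/s

465 m/s


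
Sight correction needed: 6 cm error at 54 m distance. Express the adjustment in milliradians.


1 mrad subtends 1 cm per 10 m of range, so adj = error_cm / (dist_m / 10) = 6 / (54/10) = 1.111 mrad

1.111 mrad


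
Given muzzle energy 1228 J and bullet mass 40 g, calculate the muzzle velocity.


v = sqrt(2*E/m) = sqrt(2*1228/0.04) = 247.8 m/s

247.8 m/s


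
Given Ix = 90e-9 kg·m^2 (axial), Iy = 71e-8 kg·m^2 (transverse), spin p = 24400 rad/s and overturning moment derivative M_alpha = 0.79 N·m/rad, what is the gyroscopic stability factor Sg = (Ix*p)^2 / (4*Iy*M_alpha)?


Sg = Ix^2 * p^2 / (4 * Iy * M_alpha) = (90e-9)^2 * 24400^2 / (4 * 71e-8 * 0.79) = 2.149

2.149


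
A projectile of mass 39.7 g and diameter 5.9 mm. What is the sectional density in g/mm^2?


SD = m/d^2 = 39.7/5.9^2 = 1.14 g/mm^2

1.14 g/mm^2


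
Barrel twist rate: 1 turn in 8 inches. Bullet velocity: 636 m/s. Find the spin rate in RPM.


twist_m = 8*0.0254 = 0.2032 m
spin = v/twist = 636/0.2032 = 3129.921 rev/s
RPM = spin*60 = 3129.921*60 ≈ 187795 RPM

187795 RPM


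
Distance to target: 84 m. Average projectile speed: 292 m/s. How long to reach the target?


t = d/v = 84/292 = 0.2877 s

0.2877 s


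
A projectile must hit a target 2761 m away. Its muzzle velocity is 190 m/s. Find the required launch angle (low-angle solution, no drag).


sin(2*theta) = R*g/v0^2 = 2761*9.81/190^2 = 0.750288, theta = arcsin(0.750288)/2 = 24.31°

24.31 degrees


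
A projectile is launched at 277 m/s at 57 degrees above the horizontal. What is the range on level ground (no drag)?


R = v0^2 * sin(2*theta) / g = 277^2 * sin(2*57°) / 9.81 = 7145 m

7145 m


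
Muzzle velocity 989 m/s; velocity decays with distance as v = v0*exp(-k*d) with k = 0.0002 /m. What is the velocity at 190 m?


v = v0*exp(-k*d) = 989*exp(-0.0002*190) = 952.1 m/s

952.1 m/s


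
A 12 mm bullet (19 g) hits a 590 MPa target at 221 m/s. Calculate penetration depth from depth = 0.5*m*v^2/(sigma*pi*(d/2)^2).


A = pi*(d/2)^2 = pi*(12/2)^2 = 113.097 mm^2
E = 0.5*m*v^2 = 0.5*0.019*221^2 = 463.989 J
depth = E/(sigma*A) = 463.989 J / (590 MPa * 113.097 mm^2) = 463.989/(590 * 113.097) m = 0.0069535 m ≈ 6.954 mm

6.954 mm


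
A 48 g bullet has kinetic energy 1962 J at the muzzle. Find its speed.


v = sqrt(2*E/m) = sqrt(2*1962/0.048) = 285.9 m/s

285.9 m/s


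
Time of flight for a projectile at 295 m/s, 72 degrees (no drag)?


T = 2*v0*sin(theta)/g = 2*295*sin(72°)/9.81 = 57.2 s

57.2 s


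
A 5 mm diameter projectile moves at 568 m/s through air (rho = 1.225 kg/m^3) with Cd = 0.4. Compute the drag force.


A = pi*(d/2)^2 = pi*(5/2000)^2 = 1.96350e-05 m^2
Fd = 0.5*Cd*rho*A*v^2 = 0.5*0.4*1.225*1.96350e-05*568^2 = 1.552 N

1.552 N


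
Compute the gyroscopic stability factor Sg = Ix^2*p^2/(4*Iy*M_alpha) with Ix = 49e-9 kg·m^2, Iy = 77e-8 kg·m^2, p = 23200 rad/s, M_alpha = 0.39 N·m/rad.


Sg = Ix^2 * p^2 / (4 * Iy * M_alpha) = (49e-9)^2 * 23200^2 / (4 * 77e-8 * 0.39) = 1.076

1.076


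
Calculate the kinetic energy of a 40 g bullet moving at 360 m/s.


E = 0.5*m*v^2 = 0.5*0.04*360^2 = 2592 J

2592 J


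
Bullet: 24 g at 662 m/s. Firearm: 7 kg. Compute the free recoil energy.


v_r = m_p*v_p/m_gun = 0.024*662/7 = 2.26971 m/s, E_r = 0.5*m_gun*v_r^2 = 0.5*7*2.26971^2 = 18.03 J

18.03 J


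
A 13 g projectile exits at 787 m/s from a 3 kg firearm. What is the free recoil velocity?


v_recoil = m_p * v_p / m_gun = 0.013 * 787 / 3 = 3.41 m/s

3.41 m/s


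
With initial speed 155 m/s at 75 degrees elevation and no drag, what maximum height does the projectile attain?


H = (v0*sin(theta))^2 / (2g) = (155*sin(75°))^2 / (2*9.81) = 1142 m

1142 m


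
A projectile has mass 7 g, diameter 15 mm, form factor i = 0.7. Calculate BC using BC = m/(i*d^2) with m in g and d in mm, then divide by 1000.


BC = m/(i*d^2*1000) = 7/(0.7 * 15^2 * 1000) = 4.444e-05

4.444e-05


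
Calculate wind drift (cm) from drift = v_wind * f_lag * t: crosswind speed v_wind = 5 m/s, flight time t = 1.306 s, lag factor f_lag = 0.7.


drift = v_wind * lag * t = 5 * 0.7 * 1.306 = 4.571 m ≈ 457.1 cm

457.1 cm


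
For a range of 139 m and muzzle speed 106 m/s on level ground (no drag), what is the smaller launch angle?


sin(2*theta) = R*g/v0^2 = 139*9.81/106^2 = 0.121359, theta = arcsin(0.121359)/2 = 3.485°

3.485 degrees


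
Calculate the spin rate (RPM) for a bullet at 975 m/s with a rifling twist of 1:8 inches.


twist_m = 8*0.0254 = 0.2032 m
spin = v/twist = 975/0.2032 = 4798.228 rev/s
RPM = spin*60 = 4798.228*60 ≈ 287894 RPM

287894 RPM


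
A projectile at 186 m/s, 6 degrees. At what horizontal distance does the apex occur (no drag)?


R = v0^2*sin(2*theta)/g = 186^2*sin(2*6°)/9.81 = 733.223 m
apex_dist = R/2 = 733.223/2 = 366.6 m

366.6 m


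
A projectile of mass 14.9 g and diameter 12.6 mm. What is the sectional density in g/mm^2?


SD = m/d^2 = 14.9/12.6^2 = 0.09385 g/mm^2

0.09385 g/mm^2


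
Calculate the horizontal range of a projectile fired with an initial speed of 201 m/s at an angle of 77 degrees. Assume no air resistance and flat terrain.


R = v0^2 * sin(2*theta) / g = 201^2 * sin(2*77°) / 9.81 = 1805 m

1805 m


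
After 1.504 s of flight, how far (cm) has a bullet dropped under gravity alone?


drop = 0.5*g*t^2 = 0.5*9.81*1.504^2 = 11.0952 m ≈ 1110 cm

1110 cm


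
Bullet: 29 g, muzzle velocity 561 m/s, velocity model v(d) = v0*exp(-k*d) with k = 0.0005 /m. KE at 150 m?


v = v0*exp(-k*d) = 561*exp(-0.0005*150) = 520.464 m/s
E = 0.5*m*v^2 = 0.5*0.029*520.464^2 = 3928 J

3928 J


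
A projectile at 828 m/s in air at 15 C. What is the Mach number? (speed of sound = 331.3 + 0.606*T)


a = 331.3 + 0.606*(15) = 340.39 m/s
M = v/a = 828/340.39 = 2.433

2.433


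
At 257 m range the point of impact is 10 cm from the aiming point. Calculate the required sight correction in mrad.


1 mrad subtends 1 cm per 10 m of range, so adj = error_cm / (dist_m / 10) = 10 / (257/10) = 0.3891 mrad

0.3891 mrad


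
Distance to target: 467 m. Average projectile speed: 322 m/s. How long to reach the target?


t = d/v = 467/322 = 1.45 s

1.45 s
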